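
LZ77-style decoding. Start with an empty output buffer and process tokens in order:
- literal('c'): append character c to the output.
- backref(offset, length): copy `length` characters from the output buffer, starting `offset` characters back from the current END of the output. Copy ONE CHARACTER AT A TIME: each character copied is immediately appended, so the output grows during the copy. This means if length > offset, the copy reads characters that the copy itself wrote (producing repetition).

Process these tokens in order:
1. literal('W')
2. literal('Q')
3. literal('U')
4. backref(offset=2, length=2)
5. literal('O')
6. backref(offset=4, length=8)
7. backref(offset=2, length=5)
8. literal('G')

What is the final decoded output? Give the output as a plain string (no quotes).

Token 1: literal('W'). Output: "W"
Token 2: literal('Q'). Output: "WQ"
Token 3: literal('U'). Output: "WQU"
Token 4: backref(off=2, len=2). Copied 'QU' from pos 1. Output: "WQUQU"
Token 5: literal('O'). Output: "WQUQUO"
Token 6: backref(off=4, len=8) (overlapping!). Copied 'UQUOUQUO' from pos 2. Output: "WQUQUOUQUOUQUO"
Token 7: backref(off=2, len=5) (overlapping!). Copied 'UOUOU' from pos 12. Output: "WQUQUOUQUOUQUOUOUOU"
Token 8: literal('G'). Output: "WQUQUOUQUOUQUOUOUOUG"

Answer: WQUQUOUQUOUQUOUOUOUG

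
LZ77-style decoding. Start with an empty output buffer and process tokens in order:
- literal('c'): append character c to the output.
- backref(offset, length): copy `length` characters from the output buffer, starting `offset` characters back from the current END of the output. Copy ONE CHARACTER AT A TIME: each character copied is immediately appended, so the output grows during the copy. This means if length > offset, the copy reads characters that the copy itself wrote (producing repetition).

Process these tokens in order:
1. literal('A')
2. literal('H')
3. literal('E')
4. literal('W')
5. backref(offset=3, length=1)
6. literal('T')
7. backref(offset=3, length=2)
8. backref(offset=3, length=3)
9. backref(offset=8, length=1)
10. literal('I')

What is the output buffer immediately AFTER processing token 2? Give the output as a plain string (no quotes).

Token 1: literal('A'). Output: "A"
Token 2: literal('H'). Output: "AH"

Answer: AH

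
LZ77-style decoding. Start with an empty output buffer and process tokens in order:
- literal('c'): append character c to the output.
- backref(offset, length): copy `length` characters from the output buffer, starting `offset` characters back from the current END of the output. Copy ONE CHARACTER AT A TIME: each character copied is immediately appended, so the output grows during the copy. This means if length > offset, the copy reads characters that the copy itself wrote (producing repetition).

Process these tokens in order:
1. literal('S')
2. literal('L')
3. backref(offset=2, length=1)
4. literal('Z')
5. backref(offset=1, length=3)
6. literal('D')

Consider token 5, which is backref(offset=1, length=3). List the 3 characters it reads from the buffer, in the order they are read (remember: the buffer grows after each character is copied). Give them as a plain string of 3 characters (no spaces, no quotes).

Answer: ZZZ

Derivation:
Token 1: literal('S'). Output: "S"
Token 2: literal('L'). Output: "SL"
Token 3: backref(off=2, len=1). Copied 'S' from pos 0. Output: "SLS"
Token 4: literal('Z'). Output: "SLSZ"
Token 5: backref(off=1, len=3). Buffer before: "SLSZ" (len 4)
  byte 1: read out[3]='Z', append. Buffer now: "SLSZZ"
  byte 2: read out[4]='Z', append. Buffer now: "SLSZZZ"
  byte 3: read out[5]='Z', append. Buffer now: "SLSZZZZ"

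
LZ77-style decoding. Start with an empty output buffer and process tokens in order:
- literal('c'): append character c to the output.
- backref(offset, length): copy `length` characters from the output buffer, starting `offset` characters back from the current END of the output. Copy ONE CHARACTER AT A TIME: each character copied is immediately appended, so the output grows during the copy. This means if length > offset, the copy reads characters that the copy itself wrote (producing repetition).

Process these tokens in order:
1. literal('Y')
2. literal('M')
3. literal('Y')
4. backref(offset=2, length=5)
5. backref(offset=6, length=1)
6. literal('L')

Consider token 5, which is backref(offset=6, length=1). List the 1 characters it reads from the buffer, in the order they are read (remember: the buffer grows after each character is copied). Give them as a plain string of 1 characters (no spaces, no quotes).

Token 1: literal('Y'). Output: "Y"
Token 2: literal('M'). Output: "YM"
Token 3: literal('Y'). Output: "YMY"
Token 4: backref(off=2, len=5) (overlapping!). Copied 'MYMYM' from pos 1. Output: "YMYMYMYM"
Token 5: backref(off=6, len=1). Buffer before: "YMYMYMYM" (len 8)
  byte 1: read out[2]='Y', append. Buffer now: "YMYMYMYMY"

Answer: Y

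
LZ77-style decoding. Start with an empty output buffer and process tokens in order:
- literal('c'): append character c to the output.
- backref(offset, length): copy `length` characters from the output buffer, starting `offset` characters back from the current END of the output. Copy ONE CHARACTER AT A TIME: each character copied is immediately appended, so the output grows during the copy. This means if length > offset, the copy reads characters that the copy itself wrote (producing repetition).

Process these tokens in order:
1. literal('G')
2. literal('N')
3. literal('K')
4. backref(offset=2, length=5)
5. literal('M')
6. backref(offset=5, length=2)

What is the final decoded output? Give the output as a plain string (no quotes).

Answer: GNKNKNKNMKN

Derivation:
Token 1: literal('G'). Output: "G"
Token 2: literal('N'). Output: "GN"
Token 3: literal('K'). Output: "GNK"
Token 4: backref(off=2, len=5) (overlapping!). Copied 'NKNKN' from pos 1. Output: "GNKNKNKN"
Token 5: literal('M'). Output: "GNKNKNKNM"
Token 6: backref(off=5, len=2). Copied 'KN' from pos 4. Output: "GNKNKNKNMKN"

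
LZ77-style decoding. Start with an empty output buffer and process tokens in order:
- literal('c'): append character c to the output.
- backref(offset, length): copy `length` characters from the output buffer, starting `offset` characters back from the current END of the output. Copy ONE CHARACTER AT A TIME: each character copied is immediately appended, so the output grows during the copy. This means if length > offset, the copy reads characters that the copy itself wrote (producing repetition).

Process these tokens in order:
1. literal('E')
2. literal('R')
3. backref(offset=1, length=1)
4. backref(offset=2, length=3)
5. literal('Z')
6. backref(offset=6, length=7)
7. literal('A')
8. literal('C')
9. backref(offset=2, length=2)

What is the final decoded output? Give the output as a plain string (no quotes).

Answer: ERRRRRZRRRRRZRACAC

Derivation:
Token 1: literal('E'). Output: "E"
Token 2: literal('R'). Output: "ER"
Token 3: backref(off=1, len=1). Copied 'R' from pos 1. Output: "ERR"
Token 4: backref(off=2, len=3) (overlapping!). Copied 'RRR' from pos 1. Output: "ERRRRR"
Token 5: literal('Z'). Output: "ERRRRRZ"
Token 6: backref(off=6, len=7) (overlapping!). Copied 'RRRRRZR' from pos 1. Output: "ERRRRRZRRRRRZR"
Token 7: literal('A'). Output: "ERRRRRZRRRRRZRA"
Token 8: literal('C'). Output: "ERRRRRZRRRRRZRAC"
Token 9: backref(off=2, len=2). Copied 'AC' from pos 14. Output: "ERRRRRZRRRRRZRACAC"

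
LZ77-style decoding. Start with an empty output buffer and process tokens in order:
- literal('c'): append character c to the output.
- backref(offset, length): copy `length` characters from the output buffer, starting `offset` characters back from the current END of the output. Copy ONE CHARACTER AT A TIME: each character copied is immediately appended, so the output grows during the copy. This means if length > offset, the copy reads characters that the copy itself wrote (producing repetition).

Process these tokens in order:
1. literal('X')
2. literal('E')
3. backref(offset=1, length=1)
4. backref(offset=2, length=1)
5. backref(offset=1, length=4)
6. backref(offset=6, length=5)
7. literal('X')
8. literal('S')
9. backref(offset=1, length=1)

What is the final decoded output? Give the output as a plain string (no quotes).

Token 1: literal('X'). Output: "X"
Token 2: literal('E'). Output: "XE"
Token 3: backref(off=1, len=1). Copied 'E' from pos 1. Output: "XEE"
Token 4: backref(off=2, len=1). Copied 'E' from pos 1. Output: "XEEE"
Token 5: backref(off=1, len=4) (overlapping!). Copied 'EEEE' from pos 3. Output: "XEEEEEEE"
Token 6: backref(off=6, len=5). Copied 'EEEEE' from pos 2. Output: "XEEEEEEEEEEEE"
Token 7: literal('X'). Output: "XEEEEEEEEEEEEX"
Token 8: literal('S'). Output: "XEEEEEEEEEEEEXS"
Token 9: backref(off=1, len=1). Copied 'S' from pos 14. Output: "XEEEEEEEEEEEEXSS"

Answer: XEEEEEEEEEEEEXSS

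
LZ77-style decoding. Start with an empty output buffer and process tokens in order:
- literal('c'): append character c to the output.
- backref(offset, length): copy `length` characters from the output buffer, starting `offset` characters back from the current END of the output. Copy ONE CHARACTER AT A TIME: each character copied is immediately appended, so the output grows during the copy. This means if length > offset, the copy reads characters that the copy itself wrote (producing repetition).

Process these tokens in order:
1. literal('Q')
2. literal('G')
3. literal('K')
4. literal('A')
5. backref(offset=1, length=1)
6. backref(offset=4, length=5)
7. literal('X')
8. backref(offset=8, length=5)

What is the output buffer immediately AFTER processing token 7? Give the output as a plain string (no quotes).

Answer: QGKAAGKAAGX

Derivation:
Token 1: literal('Q'). Output: "Q"
Token 2: literal('G'). Output: "QG"
Token 3: literal('K'). Output: "QGK"
Token 4: literal('A'). Output: "QGKA"
Token 5: backref(off=1, len=1). Copied 'A' from pos 3. Output: "QGKAA"
Token 6: backref(off=4, len=5) (overlapping!). Copied 'GKAAG' from pos 1. Output: "QGKAAGKAAG"
Token 7: literal('X'). Output: "QGKAAGKAAGX"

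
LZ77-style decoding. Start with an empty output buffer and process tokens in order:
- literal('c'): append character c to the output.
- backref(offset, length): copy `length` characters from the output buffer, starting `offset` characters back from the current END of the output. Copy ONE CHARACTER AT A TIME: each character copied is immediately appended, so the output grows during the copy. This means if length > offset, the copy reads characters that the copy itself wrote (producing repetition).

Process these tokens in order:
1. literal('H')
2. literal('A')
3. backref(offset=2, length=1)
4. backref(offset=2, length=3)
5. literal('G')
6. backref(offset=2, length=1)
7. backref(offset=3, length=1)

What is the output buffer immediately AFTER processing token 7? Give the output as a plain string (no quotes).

Answer: HAHAHAGAA

Derivation:
Token 1: literal('H'). Output: "H"
Token 2: literal('A'). Output: "HA"
Token 3: backref(off=2, len=1). Copied 'H' from pos 0. Output: "HAH"
Token 4: backref(off=2, len=3) (overlapping!). Copied 'AHA' from pos 1. Output: "HAHAHA"
Token 5: literal('G'). Output: "HAHAHAG"
Token 6: backref(off=2, len=1). Copied 'A' from pos 5. Output: "HAHAHAGA"
Token 7: backref(off=3, len=1). Copied 'A' from pos 5. Output: "HAHAHAGAA"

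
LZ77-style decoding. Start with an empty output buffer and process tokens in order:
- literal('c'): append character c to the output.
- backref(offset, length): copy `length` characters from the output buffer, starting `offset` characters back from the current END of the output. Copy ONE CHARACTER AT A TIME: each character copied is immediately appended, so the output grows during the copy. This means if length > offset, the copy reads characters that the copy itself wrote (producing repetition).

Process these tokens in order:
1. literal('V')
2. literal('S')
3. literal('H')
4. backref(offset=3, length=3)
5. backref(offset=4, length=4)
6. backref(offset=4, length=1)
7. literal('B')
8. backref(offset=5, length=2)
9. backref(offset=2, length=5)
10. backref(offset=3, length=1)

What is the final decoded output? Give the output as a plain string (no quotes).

Answer: VSHVSHHVSHHBVSVSVSVV

Derivation:
Token 1: literal('V'). Output: "V"
Token 2: literal('S'). Output: "VS"
Token 3: literal('H'). Output: "VSH"
Token 4: backref(off=3, len=3). Copied 'VSH' from pos 0. Output: "VSHVSH"
Token 5: backref(off=4, len=4). Copied 'HVSH' from pos 2. Output: "VSHVSHHVSH"
Token 6: backref(off=4, len=1). Copied 'H' from pos 6. Output: "VSHVSHHVSHH"
Token 7: literal('B'). Output: "VSHVSHHVSHHB"
Token 8: backref(off=5, len=2). Copied 'VS' from pos 7. Output: "VSHVSHHVSHHBVS"
Token 9: backref(off=2, len=5) (overlapping!). Copied 'VSVSV' from pos 12. Output: "VSHVSHHVSHHBVSVSVSV"
Token 10: backref(off=3, len=1). Copied 'V' from pos 16. Output: "VSHVSHHVSHHBVSVSVSVV"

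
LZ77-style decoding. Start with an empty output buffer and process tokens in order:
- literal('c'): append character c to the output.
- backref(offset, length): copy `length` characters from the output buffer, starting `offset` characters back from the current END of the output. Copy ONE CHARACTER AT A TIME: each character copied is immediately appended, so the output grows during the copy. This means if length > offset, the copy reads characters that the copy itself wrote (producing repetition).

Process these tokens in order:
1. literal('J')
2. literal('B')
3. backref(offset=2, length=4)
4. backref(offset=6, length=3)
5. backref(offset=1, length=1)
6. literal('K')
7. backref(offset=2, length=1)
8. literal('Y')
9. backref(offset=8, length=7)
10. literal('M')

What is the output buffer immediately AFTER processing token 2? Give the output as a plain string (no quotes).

Token 1: literal('J'). Output: "J"
Token 2: literal('B'). Output: "JB"

Answer: JB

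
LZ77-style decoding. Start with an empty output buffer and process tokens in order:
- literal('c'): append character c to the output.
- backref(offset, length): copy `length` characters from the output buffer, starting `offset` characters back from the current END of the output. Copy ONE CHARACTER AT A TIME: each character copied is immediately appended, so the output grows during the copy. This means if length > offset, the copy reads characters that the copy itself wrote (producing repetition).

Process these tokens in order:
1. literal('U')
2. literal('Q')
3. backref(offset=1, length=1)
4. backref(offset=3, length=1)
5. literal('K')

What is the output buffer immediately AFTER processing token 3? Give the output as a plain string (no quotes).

Answer: UQQ

Derivation:
Token 1: literal('U'). Output: "U"
Token 2: literal('Q'). Output: "UQ"
Token 3: backref(off=1, len=1). Copied 'Q' from pos 1. Output: "UQQ"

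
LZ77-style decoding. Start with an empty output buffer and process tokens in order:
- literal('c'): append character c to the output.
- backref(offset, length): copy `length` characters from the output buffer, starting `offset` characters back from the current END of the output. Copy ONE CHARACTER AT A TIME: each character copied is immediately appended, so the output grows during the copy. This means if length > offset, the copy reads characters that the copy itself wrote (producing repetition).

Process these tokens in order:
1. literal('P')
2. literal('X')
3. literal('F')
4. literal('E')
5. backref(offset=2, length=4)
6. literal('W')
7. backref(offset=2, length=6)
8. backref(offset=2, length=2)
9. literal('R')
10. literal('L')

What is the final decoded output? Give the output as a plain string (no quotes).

Answer: PXFEFEFEWEWEWEWEWRL

Derivation:
Token 1: literal('P'). Output: "P"
Token 2: literal('X'). Output: "PX"
Token 3: literal('F'). Output: "PXF"
Token 4: literal('E'). Output: "PXFE"
Token 5: backref(off=2, len=4) (overlapping!). Copied 'FEFE' from pos 2. Output: "PXFEFEFE"
Token 6: literal('W'). Output: "PXFEFEFEW"
Token 7: backref(off=2, len=6) (overlapping!). Copied 'EWEWEW' from pos 7. Output: "PXFEFEFEWEWEWEW"
Token 8: backref(off=2, len=2). Copied 'EW' from pos 13. Output: "PXFEFEFEWEWEWEWEW"
Token 9: literal('R'). Output: "PXFEFEFEWEWEWEWEWR"
Token 10: literal('L'). Output: "PXFEFEFEWEWEWEWEWRL"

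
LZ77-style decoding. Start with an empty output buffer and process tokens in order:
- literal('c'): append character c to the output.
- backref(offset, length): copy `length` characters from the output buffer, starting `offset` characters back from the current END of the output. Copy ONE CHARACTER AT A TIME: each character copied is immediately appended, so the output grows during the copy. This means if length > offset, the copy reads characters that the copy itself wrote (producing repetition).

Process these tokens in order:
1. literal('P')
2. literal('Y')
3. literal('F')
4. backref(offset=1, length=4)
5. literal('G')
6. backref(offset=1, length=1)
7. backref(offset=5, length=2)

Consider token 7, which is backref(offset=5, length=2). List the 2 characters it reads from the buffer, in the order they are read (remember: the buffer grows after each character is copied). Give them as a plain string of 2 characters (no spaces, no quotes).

Answer: FF

Derivation:
Token 1: literal('P'). Output: "P"
Token 2: literal('Y'). Output: "PY"
Token 3: literal('F'). Output: "PYF"
Token 4: backref(off=1, len=4) (overlapping!). Copied 'FFFF' from pos 2. Output: "PYFFFFF"
Token 5: literal('G'). Output: "PYFFFFFG"
Token 6: backref(off=1, len=1). Copied 'G' from pos 7. Output: "PYFFFFFGG"
Token 7: backref(off=5, len=2). Buffer before: "PYFFFFFGG" (len 9)
  byte 1: read out[4]='F', append. Buffer now: "PYFFFFFGGF"
  byte 2: read out[5]='F', append. Buffer now: "PYFFFFFGGFF"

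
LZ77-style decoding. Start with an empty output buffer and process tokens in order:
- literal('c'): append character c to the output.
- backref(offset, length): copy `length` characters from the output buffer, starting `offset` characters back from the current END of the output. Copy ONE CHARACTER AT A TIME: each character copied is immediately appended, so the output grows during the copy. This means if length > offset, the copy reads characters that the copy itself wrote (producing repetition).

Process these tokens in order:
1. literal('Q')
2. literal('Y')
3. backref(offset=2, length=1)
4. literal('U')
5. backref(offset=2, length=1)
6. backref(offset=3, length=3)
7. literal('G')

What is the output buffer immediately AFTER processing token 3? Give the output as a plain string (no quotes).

Answer: QYQ

Derivation:
Token 1: literal('Q'). Output: "Q"
Token 2: literal('Y'). Output: "QY"
Token 3: backref(off=2, len=1). Copied 'Q' from pos 0. Output: "QYQ"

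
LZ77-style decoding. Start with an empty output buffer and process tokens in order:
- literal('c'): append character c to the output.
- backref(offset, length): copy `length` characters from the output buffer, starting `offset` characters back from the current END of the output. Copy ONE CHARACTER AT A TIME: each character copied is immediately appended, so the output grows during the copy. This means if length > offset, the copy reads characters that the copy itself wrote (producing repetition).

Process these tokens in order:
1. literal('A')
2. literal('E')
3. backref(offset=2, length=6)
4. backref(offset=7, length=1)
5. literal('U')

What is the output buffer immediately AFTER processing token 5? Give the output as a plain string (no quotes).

Answer: AEAEAEAEEU

Derivation:
Token 1: literal('A'). Output: "A"
Token 2: literal('E'). Output: "AE"
Token 3: backref(off=2, len=6) (overlapping!). Copied 'AEAEAE' from pos 0. Output: "AEAEAEAE"
Token 4: backref(off=7, len=1). Copied 'E' from pos 1. Output: "AEAEAEAEE"
Token 5: literal('U'). Output: "AEAEAEAEEU"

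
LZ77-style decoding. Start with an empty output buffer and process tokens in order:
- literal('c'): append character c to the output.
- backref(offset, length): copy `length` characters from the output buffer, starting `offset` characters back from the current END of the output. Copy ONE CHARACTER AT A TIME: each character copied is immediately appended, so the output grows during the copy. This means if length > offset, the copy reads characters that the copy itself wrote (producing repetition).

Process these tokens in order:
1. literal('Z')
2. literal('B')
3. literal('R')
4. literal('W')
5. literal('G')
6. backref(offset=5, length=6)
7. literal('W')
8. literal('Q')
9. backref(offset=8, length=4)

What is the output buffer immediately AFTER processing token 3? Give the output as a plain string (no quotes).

Answer: ZBR

Derivation:
Token 1: literal('Z'). Output: "Z"
Token 2: literal('B'). Output: "ZB"
Token 3: literal('R'). Output: "ZBR"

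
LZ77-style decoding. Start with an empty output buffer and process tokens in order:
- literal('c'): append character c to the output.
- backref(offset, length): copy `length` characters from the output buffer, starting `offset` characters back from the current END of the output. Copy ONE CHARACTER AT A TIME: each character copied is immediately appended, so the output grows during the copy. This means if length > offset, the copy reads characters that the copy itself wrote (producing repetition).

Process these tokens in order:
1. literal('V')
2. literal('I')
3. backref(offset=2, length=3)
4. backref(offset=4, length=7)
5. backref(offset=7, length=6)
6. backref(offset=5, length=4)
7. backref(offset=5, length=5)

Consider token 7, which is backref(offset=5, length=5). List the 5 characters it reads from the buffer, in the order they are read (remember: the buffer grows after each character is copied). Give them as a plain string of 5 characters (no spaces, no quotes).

Answer: VVIVI

Derivation:
Token 1: literal('V'). Output: "V"
Token 2: literal('I'). Output: "VI"
Token 3: backref(off=2, len=3) (overlapping!). Copied 'VIV' from pos 0. Output: "VIVIV"
Token 4: backref(off=4, len=7) (overlapping!). Copied 'IVIVIVI' from pos 1. Output: "VIVIVIVIVIVI"
Token 5: backref(off=7, len=6). Copied 'IVIVIV' from pos 5. Output: "VIVIVIVIVIVIIVIVIV"
Token 6: backref(off=5, len=4). Copied 'VIVI' from pos 13. Output: "VIVIVIVIVIVIIVIVIVVIVI"
Token 7: backref(off=5, len=5). Buffer before: "VIVIVIVIVIVIIVIVIVVIVI" (len 22)
  byte 1: read out[17]='V', append. Buffer now: "VIVIVIVIVIVIIVIVIVVIVIV"
  byte 2: read out[18]='V', append. Buffer now: "VIVIVIVIVIVIIVIVIVVIVIVV"
  byte 3: read out[19]='I', append. Buffer now: "VIVIVIVIVIVIIVIVIVVIVIVVI"
  byte 4: read out[20]='V', append. Buffer now: "VIVIVIVIVIVIIVIVIVVIVIVVIV"
  byte 5: read out[21]='I', append. Buffer now: "VIVIVIVIVIVIIVIVIVVIVIVVIVI"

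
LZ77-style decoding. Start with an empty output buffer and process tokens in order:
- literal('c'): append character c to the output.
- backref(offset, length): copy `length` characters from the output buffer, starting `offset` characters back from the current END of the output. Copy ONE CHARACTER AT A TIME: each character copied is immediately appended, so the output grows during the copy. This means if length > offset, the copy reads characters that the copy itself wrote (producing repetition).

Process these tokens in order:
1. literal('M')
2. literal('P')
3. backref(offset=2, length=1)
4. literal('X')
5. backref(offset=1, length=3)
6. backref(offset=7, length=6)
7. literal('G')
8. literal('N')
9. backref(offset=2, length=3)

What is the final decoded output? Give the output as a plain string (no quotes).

Token 1: literal('M'). Output: "M"
Token 2: literal('P'). Output: "MP"
Token 3: backref(off=2, len=1). Copied 'M' from pos 0. Output: "MPM"
Token 4: literal('X'). Output: "MPMX"
Token 5: backref(off=1, len=3) (overlapping!). Copied 'XXX' from pos 3. Output: "MPMXXXX"
Token 6: backref(off=7, len=6). Copied 'MPMXXX' from pos 0. Output: "MPMXXXXMPMXXX"
Token 7: literal('G'). Output: "MPMXXXXMPMXXXG"
Token 8: literal('N'). Output: "MPMXXXXMPMXXXGN"
Token 9: backref(off=2, len=3) (overlapping!). Copied 'GNG' from pos 13. Output: "MPMXXXXMPMXXXGNGNG"

Answer: MPMXXXXMPMXXXGNGNG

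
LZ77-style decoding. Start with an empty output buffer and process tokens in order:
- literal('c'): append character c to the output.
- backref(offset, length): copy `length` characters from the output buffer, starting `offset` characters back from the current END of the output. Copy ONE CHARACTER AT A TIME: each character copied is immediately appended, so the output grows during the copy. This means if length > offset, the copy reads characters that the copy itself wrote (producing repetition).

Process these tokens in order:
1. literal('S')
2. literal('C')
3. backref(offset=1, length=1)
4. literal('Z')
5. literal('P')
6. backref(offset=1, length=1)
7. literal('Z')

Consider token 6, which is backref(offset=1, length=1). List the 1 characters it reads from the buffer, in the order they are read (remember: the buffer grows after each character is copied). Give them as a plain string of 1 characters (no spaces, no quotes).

Answer: P

Derivation:
Token 1: literal('S'). Output: "S"
Token 2: literal('C'). Output: "SC"
Token 3: backref(off=1, len=1). Copied 'C' from pos 1. Output: "SCC"
Token 4: literal('Z'). Output: "SCCZ"
Token 5: literal('P'). Output: "SCCZP"
Token 6: backref(off=1, len=1). Buffer before: "SCCZP" (len 5)
  byte 1: read out[4]='P', append. Buffer now: "SCCZPP"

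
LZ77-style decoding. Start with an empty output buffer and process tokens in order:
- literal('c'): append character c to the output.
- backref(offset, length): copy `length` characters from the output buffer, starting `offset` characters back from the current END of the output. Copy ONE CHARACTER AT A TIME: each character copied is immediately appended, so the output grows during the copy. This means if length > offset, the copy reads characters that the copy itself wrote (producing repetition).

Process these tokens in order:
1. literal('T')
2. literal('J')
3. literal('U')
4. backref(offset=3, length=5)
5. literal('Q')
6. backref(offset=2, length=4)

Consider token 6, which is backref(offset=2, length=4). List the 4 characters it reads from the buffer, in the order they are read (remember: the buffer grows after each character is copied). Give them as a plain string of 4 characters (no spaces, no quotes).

Token 1: literal('T'). Output: "T"
Token 2: literal('J'). Output: "TJ"
Token 3: literal('U'). Output: "TJU"
Token 4: backref(off=3, len=5) (overlapping!). Copied 'TJUTJ' from pos 0. Output: "TJUTJUTJ"
Token 5: literal('Q'). Output: "TJUTJUTJQ"
Token 6: backref(off=2, len=4). Buffer before: "TJUTJUTJQ" (len 9)
  byte 1: read out[7]='J', append. Buffer now: "TJUTJUTJQJ"
  byte 2: read out[8]='Q', append. Buffer now: "TJUTJUTJQJQ"
  byte 3: read out[9]='J', append. Buffer now: "TJUTJUTJQJQJ"
  byte 4: read out[10]='Q', append. Buffer now: "TJUTJUTJQJQJQ"

Answer: JQJQ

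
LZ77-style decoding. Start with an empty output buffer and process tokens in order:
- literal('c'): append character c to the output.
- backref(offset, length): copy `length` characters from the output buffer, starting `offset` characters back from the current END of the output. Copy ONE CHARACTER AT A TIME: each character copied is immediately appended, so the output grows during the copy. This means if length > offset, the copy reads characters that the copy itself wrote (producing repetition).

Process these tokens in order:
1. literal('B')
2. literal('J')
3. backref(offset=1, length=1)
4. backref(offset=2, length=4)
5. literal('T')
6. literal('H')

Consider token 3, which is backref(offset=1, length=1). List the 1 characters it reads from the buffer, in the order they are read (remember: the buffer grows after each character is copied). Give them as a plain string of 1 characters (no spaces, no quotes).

Token 1: literal('B'). Output: "B"
Token 2: literal('J'). Output: "BJ"
Token 3: backref(off=1, len=1). Buffer before: "BJ" (len 2)
  byte 1: read out[1]='J', append. Buffer now: "BJJ"

Answer: J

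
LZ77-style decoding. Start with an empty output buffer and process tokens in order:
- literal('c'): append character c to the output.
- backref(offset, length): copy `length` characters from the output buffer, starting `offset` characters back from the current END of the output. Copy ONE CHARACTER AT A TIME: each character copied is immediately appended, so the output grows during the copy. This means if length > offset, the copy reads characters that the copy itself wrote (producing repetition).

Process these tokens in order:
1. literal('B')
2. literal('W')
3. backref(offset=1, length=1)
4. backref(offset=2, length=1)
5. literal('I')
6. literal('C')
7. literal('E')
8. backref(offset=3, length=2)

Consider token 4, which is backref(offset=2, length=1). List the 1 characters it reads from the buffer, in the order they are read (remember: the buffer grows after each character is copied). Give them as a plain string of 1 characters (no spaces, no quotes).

Token 1: literal('B'). Output: "B"
Token 2: literal('W'). Output: "BW"
Token 3: backref(off=1, len=1). Copied 'W' from pos 1. Output: "BWW"
Token 4: backref(off=2, len=1). Buffer before: "BWW" (len 3)
  byte 1: read out[1]='W', append. Buffer now: "BWWW"

Answer: W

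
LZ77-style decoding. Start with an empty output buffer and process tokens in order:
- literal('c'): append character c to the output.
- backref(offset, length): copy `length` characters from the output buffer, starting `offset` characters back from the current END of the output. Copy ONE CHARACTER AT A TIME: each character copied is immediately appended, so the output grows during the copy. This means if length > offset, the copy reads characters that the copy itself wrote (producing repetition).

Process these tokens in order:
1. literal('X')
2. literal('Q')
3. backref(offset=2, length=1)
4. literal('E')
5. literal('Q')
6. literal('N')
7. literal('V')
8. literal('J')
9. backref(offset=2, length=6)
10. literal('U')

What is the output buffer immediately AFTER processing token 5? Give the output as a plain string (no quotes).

Answer: XQXEQ

Derivation:
Token 1: literal('X'). Output: "X"
Token 2: literal('Q'). Output: "XQ"
Token 3: backref(off=2, len=1). Copied 'X' from pos 0. Output: "XQX"
Token 4: literal('E'). Output: "XQXE"
Token 5: literal('Q'). Output: "XQXEQ"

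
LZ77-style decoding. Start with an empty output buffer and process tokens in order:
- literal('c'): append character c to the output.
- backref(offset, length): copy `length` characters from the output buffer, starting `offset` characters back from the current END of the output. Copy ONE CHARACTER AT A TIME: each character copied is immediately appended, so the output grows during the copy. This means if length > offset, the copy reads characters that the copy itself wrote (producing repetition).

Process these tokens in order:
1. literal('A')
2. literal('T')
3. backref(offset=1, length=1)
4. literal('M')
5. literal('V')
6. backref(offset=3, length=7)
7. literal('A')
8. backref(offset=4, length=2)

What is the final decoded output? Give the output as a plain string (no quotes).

Answer: ATTMVTMVTMVTAMV

Derivation:
Token 1: literal('A'). Output: "A"
Token 2: literal('T'). Output: "AT"
Token 3: backref(off=1, len=1). Copied 'T' from pos 1. Output: "ATT"
Token 4: literal('M'). Output: "ATTM"
Token 5: literal('V'). Output: "ATTMV"
Token 6: backref(off=3, len=7) (overlapping!). Copied 'TMVTMVT' from pos 2. Output: "ATTMVTMVTMVT"
Token 7: literal('A'). Output: "ATTMVTMVTMVTA"
Token 8: backref(off=4, len=2). Copied 'MV' from pos 9. Output: "ATTMVTMVTMVTAMV"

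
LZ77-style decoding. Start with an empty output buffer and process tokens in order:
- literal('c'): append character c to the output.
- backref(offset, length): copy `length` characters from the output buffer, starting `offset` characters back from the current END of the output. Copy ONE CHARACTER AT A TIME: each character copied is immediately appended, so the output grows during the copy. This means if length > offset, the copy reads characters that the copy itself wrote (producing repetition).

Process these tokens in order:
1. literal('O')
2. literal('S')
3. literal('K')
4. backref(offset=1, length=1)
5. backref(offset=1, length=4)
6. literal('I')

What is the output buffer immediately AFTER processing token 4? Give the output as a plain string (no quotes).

Answer: OSKK

Derivation:
Token 1: literal('O'). Output: "O"
Token 2: literal('S'). Output: "OS"
Token 3: literal('K'). Output: "OSK"
Token 4: backref(off=1, len=1). Copied 'K' from pos 2. Output: "OSKK"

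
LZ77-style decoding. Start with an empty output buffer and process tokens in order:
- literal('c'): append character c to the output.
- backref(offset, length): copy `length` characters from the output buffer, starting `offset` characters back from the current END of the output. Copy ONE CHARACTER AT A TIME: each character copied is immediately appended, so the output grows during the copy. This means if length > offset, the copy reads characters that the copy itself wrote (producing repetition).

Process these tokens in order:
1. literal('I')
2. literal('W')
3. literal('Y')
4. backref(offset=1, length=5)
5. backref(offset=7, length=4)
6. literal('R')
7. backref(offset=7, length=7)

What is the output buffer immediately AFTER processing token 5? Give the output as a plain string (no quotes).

Answer: IWYYYYYYWYYY

Derivation:
Token 1: literal('I'). Output: "I"
Token 2: literal('W'). Output: "IW"
Token 3: literal('Y'). Output: "IWY"
Token 4: backref(off=1, len=5) (overlapping!). Copied 'YYYYY' from pos 2. Output: "IWYYYYYY"
Token 5: backref(off=7, len=4). Copied 'WYYY' from pos 1. Output: "IWYYYYYYWYYY"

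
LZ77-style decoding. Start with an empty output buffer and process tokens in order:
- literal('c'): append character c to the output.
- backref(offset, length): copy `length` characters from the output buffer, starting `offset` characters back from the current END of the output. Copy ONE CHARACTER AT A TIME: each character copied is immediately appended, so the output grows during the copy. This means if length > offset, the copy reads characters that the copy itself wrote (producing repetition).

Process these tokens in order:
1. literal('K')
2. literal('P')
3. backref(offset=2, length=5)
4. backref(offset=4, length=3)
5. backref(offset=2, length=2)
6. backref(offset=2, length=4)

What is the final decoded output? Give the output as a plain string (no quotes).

Token 1: literal('K'). Output: "K"
Token 2: literal('P'). Output: "KP"
Token 3: backref(off=2, len=5) (overlapping!). Copied 'KPKPK' from pos 0. Output: "KPKPKPK"
Token 4: backref(off=4, len=3). Copied 'PKP' from pos 3. Output: "KPKPKPKPKP"
Token 5: backref(off=2, len=2). Copied 'KP' from pos 8. Output: "KPKPKPKPKPKP"
Token 6: backref(off=2, len=4) (overlapping!). Copied 'KPKP' from pos 10. Output: "KPKPKPKPKPKPKPKP"

Answer: KPKPKPKPKPKPKPKP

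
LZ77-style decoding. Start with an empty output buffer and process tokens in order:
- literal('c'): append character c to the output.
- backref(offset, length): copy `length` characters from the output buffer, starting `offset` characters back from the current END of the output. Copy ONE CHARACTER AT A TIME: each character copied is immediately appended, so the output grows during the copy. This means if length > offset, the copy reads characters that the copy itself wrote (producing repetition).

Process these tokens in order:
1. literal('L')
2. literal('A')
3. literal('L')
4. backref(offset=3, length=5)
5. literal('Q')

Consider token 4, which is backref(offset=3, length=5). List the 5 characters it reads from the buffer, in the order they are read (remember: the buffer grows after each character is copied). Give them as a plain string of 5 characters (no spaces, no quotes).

Answer: LALLA

Derivation:
Token 1: literal('L'). Output: "L"
Token 2: literal('A'). Output: "LA"
Token 3: literal('L'). Output: "LAL"
Token 4: backref(off=3, len=5). Buffer before: "LAL" (len 3)
  byte 1: read out[0]='L', append. Buffer now: "LALL"
  byte 2: read out[1]='A', append. Buffer now: "LALLA"
  byte 3: read out[2]='L', append. Buffer now: "LALLAL"
  byte 4: read out[3]='L', append. Buffer now: "LALLALL"
  byte 5: read out[4]='A', append. Buffer now: "LALLALLA"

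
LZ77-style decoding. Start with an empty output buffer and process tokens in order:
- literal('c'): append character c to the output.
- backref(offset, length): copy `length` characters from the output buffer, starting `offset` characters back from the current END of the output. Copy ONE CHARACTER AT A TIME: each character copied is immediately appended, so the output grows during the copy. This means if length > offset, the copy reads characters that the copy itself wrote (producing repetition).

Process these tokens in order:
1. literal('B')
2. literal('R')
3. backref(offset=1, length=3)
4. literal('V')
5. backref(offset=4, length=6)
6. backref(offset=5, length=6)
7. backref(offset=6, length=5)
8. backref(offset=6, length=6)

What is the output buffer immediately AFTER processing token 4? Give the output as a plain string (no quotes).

Answer: BRRRRV

Derivation:
Token 1: literal('B'). Output: "B"
Token 2: literal('R'). Output: "BR"
Token 3: backref(off=1, len=3) (overlapping!). Copied 'RRR' from pos 1. Output: "BRRRR"
Token 4: literal('V'). Output: "BRRRRV"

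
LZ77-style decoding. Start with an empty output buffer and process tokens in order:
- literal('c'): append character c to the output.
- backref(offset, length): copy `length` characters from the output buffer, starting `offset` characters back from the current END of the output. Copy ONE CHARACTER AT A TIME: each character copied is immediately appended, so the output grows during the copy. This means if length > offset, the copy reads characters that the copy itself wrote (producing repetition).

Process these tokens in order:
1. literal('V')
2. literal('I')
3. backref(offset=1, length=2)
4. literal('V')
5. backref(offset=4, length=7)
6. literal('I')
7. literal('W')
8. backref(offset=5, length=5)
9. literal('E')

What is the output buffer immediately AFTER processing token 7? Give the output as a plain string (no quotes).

Answer: VIIIVIIIVIIIIW

Derivation:
Token 1: literal('V'). Output: "V"
Token 2: literal('I'). Output: "VI"
Token 3: backref(off=1, len=2) (overlapping!). Copied 'II' from pos 1. Output: "VIII"
Token 4: literal('V'). Output: "VIIIV"
Token 5: backref(off=4, len=7) (overlapping!). Copied 'IIIVIII' from pos 1. Output: "VIIIVIIIVIII"
Token 6: literal('I'). Output: "VIIIVIIIVIIII"
Token 7: literal('W'). Output: "VIIIVIIIVIIIIW"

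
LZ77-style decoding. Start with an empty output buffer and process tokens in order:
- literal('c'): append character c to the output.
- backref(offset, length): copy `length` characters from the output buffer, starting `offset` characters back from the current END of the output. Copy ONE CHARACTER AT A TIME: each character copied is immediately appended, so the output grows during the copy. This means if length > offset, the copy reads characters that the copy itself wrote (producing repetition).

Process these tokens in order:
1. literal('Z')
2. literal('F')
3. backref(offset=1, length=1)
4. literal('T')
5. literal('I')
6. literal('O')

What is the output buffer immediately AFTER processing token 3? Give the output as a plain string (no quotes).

Token 1: literal('Z'). Output: "Z"
Token 2: literal('F'). Output: "ZF"
Token 3: backref(off=1, len=1). Copied 'F' from pos 1. Output: "ZFF"

Answer: ZFF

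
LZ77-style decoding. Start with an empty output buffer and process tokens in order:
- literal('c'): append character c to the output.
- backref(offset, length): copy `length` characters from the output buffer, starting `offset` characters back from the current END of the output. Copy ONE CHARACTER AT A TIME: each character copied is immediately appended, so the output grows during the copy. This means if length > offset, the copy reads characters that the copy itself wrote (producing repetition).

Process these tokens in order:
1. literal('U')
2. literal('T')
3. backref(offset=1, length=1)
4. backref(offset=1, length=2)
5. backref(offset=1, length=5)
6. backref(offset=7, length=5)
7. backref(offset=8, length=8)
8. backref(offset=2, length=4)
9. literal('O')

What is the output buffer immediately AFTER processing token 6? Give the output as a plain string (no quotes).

Token 1: literal('U'). Output: "U"
Token 2: literal('T'). Output: "UT"
Token 3: backref(off=1, len=1). Copied 'T' from pos 1. Output: "UTT"
Token 4: backref(off=1, len=2) (overlapping!). Copied 'TT' from pos 2. Output: "UTTTT"
Token 5: backref(off=1, len=5) (overlapping!). Copied 'TTTTT' from pos 4. Output: "UTTTTTTTTT"
Token 6: backref(off=7, len=5). Copied 'TTTTT' from pos 3. Output: "UTTTTTTTTTTTTTT"

Answer: UTTTTTTTTTTTTTT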